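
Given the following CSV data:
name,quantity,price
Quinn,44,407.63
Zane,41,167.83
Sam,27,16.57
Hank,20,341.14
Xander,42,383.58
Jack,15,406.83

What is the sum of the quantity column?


Values in 'quantity' column:
  Row 1: 44
  Row 2: 41
  Row 3: 27
  Row 4: 20
  Row 5: 42
  Row 6: 15
Sum = 44 + 41 + 27 + 20 + 42 + 15 = 189

ANSWER: 189


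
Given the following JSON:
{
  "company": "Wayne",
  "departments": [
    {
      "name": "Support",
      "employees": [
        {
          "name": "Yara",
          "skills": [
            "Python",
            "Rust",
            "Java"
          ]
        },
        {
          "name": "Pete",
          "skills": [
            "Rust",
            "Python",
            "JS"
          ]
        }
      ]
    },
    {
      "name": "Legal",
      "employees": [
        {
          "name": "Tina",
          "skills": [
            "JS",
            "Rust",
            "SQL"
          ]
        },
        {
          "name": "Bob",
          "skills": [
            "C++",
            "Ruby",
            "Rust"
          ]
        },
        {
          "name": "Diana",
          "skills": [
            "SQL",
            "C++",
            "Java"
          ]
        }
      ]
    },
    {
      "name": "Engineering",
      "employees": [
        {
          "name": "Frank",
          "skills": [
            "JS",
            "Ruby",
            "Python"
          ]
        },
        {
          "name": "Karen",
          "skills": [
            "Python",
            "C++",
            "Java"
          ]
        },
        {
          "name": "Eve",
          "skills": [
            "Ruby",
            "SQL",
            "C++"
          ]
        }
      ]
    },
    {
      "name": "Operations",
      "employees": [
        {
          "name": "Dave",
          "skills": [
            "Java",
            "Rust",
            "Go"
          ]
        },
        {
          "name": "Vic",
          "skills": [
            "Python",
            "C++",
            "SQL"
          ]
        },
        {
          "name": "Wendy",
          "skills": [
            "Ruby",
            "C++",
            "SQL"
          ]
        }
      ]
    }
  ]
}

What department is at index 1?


Path: departments[1].name
Value: Legal

ANSWER: Legal


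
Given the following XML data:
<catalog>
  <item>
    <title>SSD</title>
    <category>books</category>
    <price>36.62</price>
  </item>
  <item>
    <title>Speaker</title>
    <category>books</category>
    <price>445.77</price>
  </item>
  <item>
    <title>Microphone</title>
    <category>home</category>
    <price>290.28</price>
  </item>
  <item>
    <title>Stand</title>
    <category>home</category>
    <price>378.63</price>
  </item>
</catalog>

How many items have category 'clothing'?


Scanning <item> elements for <category>clothing</category>:
Count: 0

ANSWER: 0


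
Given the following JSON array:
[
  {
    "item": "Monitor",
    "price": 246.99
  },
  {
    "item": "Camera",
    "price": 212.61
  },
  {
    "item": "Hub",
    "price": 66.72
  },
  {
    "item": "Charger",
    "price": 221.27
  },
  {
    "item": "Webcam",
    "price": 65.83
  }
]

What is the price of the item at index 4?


Array index 4 -> Webcam
price = 65.83

ANSWER: 65.83


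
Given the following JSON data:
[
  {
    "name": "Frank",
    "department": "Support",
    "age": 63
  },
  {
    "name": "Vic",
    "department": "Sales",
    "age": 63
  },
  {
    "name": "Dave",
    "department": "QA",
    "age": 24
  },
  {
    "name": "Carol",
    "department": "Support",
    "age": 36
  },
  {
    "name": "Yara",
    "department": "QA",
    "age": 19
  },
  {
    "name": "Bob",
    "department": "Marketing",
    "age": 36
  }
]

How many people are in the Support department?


Scanning records for department = Support
  Record 0: Frank
  Record 3: Carol
Count: 2

ANSWER: 2


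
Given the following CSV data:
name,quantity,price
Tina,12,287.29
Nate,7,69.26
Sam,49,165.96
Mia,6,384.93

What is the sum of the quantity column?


Values in 'quantity' column:
  Row 1: 12
  Row 2: 7
  Row 3: 49
  Row 4: 6
Sum = 12 + 7 + 49 + 6 = 74

ANSWER: 74


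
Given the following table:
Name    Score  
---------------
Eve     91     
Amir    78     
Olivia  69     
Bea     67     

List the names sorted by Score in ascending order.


Sorting by Score (ascending):
  Bea: 67
  Olivia: 69
  Amir: 78
  Eve: 91


ANSWER: Bea, Olivia, Amir, Eve


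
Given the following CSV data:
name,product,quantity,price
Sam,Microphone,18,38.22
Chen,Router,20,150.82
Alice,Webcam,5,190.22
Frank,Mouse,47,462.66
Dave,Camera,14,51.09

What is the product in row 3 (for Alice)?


Row 3: Alice
Column 'product' = Webcam

ANSWER: Webcam


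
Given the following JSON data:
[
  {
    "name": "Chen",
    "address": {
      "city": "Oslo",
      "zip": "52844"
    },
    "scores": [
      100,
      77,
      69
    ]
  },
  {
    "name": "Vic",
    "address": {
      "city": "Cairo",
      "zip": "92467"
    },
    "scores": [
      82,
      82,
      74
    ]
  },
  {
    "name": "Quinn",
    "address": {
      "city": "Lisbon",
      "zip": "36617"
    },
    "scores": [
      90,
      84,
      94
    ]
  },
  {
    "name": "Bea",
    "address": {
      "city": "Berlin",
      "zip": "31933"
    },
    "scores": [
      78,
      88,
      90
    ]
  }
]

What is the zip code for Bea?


Path: records[3].address.zip
Value: 31933

ANSWER: 31933


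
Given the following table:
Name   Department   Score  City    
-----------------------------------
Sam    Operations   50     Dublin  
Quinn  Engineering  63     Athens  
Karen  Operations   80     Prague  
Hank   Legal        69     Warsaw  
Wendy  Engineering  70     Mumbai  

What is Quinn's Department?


Row 2: Quinn
Department = Engineering

ANSWER: Engineering


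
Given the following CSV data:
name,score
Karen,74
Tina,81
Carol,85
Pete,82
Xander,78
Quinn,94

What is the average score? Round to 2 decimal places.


Scores: 74, 81, 85, 82, 78, 94
Sum = 494
Count = 6
Average = 494 / 6 = 82.33

ANSWER: 82.33


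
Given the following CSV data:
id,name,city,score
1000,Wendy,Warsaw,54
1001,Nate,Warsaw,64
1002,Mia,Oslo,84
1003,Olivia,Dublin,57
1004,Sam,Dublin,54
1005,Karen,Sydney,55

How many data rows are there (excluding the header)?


Counting rows (excluding header):
Header: id,name,city,score
Data rows: 6

ANSWER: 6


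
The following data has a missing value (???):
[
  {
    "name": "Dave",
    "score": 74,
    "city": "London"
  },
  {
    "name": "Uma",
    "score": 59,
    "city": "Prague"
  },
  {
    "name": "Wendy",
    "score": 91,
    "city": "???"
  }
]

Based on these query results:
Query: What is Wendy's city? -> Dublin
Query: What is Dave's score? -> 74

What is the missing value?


The missing value is Wendy's city
From query: Wendy's city = Dublin

ANSWER: Dublin


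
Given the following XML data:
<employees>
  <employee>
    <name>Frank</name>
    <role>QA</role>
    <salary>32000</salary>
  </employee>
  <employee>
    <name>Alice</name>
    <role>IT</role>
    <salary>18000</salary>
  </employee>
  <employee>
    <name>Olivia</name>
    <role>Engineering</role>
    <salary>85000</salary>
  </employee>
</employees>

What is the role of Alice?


Searching for <employee> with <name>Alice</name>
Found at position 2
<role>IT</role>

ANSWER: IT


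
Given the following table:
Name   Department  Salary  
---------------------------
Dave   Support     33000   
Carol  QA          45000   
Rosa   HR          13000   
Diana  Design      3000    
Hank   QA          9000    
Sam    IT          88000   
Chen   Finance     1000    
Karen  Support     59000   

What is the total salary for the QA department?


QA department members:
  Carol: 45000
  Hank: 9000
Total = 45000 + 9000 = 54000

ANSWER: 54000


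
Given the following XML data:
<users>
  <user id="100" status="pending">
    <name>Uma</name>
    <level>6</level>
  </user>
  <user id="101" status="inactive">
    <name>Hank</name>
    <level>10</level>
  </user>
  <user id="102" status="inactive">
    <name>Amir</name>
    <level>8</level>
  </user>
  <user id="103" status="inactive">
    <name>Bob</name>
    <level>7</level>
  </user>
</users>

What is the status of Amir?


Finding user with name = Amir
user id="102" status="inactive"

ANSWER: inactive


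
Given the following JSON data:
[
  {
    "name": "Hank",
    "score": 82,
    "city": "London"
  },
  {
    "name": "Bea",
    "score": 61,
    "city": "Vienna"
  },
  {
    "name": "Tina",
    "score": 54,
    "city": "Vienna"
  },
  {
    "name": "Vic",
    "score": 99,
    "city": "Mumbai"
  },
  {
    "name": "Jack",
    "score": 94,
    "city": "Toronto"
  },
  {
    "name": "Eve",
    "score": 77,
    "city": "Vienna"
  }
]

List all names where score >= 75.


Filtering records where score >= 75:
  Hank (score=82) -> YES
  Bea (score=61) -> no
  Tina (score=54) -> no
  Vic (score=99) -> YES
  Jack (score=94) -> YES
  Eve (score=77) -> YES


ANSWER: Hank, Vic, Jack, Eve


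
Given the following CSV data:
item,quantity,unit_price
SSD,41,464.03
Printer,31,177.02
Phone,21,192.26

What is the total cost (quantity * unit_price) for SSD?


Row: SSD
quantity = 41
unit_price = 464.03
total = 41 * 464.03 = 19025.23

ANSWER: 19025.23


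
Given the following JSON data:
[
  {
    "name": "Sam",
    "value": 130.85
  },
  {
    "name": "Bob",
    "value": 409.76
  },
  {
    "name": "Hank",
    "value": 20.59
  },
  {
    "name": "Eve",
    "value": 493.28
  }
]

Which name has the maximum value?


Comparing values:
  Sam: 130.85
  Bob: 409.76
  Hank: 20.59
  Eve: 493.28
Maximum: Eve (493.28)

ANSWER: Eve


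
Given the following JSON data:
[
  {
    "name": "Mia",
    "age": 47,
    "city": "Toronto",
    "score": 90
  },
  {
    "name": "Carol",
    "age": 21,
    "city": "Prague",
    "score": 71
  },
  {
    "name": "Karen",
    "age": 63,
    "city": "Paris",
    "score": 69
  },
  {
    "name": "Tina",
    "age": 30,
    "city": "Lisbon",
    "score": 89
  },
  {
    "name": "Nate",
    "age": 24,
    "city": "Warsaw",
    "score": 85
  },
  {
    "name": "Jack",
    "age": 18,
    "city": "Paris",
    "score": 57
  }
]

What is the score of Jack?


Looking up record where name = Jack
Record index: 5
Field 'score' = 57

ANSWER: 57


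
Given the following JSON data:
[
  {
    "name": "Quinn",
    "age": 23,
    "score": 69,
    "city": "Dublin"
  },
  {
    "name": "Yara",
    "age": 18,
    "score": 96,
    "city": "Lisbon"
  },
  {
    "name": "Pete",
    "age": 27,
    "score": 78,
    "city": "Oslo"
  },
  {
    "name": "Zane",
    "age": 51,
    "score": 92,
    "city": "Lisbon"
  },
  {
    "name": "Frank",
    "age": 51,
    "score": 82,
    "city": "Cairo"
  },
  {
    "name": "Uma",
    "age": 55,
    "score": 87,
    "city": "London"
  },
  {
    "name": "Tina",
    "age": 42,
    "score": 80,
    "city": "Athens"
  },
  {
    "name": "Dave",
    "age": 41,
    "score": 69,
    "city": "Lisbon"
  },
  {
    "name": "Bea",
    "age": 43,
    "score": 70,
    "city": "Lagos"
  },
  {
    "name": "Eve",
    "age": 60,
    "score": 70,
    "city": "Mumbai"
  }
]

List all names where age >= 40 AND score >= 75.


Checking both conditions:
  Quinn (age=23, score=69) -> no
  Yara (age=18, score=96) -> no
  Pete (age=27, score=78) -> no
  Zane (age=51, score=92) -> YES
  Frank (age=51, score=82) -> YES
  Uma (age=55, score=87) -> YES
  Tina (age=42, score=80) -> YES
  Dave (age=41, score=69) -> no
  Bea (age=43, score=70) -> no
  Eve (age=60, score=70) -> no


ANSWER: Zane, Frank, Uma, Tina


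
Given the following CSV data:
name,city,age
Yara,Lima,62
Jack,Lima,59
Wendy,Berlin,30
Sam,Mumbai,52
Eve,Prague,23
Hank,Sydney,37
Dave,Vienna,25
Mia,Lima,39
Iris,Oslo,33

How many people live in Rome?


Scanning city column for 'Rome':
Total matches: 0

ANSWER: 0


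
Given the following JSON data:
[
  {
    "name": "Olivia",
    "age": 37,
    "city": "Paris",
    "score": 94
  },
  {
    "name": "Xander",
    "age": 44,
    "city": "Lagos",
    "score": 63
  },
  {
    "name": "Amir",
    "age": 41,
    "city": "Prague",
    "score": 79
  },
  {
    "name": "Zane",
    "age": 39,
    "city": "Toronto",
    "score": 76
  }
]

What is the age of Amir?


Looking up record where name = Amir
Record index: 2
Field 'age' = 41

ANSWER: 41


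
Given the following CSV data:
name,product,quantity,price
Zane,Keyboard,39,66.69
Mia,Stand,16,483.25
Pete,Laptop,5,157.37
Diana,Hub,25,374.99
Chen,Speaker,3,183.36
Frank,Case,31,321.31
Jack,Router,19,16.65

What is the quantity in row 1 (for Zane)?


Row 1: Zane
Column 'quantity' = 39

ANSWER: 39


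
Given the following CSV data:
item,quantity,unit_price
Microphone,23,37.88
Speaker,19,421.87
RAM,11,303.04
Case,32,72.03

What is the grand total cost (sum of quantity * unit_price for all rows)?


Computing row totals:
  Microphone: 23 * 37.88 = 871.24
  Speaker: 19 * 421.87 = 8015.53
  RAM: 11 * 303.04 = 3333.44
  Case: 32 * 72.03 = 2304.96
Grand total = 871.24 + 8015.53 + 3333.44 + 2304.96 = 14525.17

ANSWER: 14525.17


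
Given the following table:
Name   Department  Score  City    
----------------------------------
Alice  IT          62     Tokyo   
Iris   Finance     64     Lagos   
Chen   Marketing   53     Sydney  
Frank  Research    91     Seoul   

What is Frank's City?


Row 4: Frank
City = Seoul

ANSWER: Seoul


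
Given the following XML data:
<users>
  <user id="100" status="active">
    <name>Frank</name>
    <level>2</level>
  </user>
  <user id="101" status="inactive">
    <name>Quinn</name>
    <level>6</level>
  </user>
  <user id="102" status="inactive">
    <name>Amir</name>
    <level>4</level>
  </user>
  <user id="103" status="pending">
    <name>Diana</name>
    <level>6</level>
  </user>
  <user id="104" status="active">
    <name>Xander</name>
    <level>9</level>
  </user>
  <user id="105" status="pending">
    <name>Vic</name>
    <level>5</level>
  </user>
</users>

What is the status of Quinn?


Finding user with name = Quinn
user id="101" status="inactive"

ANSWER: inactive


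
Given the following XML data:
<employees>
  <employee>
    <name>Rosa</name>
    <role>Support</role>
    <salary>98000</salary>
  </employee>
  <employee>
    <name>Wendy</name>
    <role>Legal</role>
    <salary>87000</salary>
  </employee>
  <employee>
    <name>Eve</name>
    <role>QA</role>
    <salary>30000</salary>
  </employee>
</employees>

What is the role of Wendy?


Searching for <employee> with <name>Wendy</name>
Found at position 2
<role>Legal</role>

ANSWER: Legal


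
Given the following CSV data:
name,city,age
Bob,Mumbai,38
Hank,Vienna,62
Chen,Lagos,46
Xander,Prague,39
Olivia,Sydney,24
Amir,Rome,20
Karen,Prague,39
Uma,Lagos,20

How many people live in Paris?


Scanning city column for 'Paris':
Total matches: 0

ANSWER: 0


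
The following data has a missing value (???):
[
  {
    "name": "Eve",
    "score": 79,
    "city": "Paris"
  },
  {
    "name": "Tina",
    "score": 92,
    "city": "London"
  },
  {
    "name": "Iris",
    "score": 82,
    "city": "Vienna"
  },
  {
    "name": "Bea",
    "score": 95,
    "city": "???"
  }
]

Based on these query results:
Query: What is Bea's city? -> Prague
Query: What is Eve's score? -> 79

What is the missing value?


The missing value is Bea's city
From query: Bea's city = Prague

ANSWER: Prague


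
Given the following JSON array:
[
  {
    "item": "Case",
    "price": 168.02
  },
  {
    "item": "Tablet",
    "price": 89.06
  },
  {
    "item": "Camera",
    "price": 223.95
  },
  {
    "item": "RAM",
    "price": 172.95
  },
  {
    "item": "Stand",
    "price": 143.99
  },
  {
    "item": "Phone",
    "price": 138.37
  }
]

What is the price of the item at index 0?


Array index 0 -> Case
price = 168.02

ANSWER: 168.02


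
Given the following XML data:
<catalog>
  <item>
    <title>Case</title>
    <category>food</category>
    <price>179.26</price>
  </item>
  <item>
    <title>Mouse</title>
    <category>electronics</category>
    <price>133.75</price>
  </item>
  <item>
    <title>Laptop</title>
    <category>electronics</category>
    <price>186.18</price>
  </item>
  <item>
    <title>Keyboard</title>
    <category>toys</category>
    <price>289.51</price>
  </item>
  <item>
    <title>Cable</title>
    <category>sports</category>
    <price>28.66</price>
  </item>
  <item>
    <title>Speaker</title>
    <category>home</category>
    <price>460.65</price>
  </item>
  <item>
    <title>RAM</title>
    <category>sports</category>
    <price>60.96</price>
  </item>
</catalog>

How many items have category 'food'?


Scanning <item> elements for <category>food</category>:
  Item 1: Case -> MATCH
Count: 1

ANSWER: 1


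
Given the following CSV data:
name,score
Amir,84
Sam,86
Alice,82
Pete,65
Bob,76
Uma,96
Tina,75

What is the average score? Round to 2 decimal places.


Scores: 84, 86, 82, 65, 76, 96, 75
Sum = 564
Count = 7
Average = 564 / 7 = 80.57

ANSWER: 80.57


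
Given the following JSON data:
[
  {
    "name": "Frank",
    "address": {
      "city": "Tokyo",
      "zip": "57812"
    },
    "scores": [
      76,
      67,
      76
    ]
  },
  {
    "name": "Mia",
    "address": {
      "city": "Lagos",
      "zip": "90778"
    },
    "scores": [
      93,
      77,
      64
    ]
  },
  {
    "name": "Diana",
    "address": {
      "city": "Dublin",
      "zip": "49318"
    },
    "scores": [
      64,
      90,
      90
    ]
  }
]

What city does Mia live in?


Path: records[1].address.city
Value: Lagos

ANSWER: Lagos


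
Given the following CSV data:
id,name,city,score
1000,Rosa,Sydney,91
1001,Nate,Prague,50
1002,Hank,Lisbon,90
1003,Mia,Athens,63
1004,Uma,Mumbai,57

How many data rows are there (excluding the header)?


Counting rows (excluding header):
Header: id,name,city,score
Data rows: 5

ANSWER: 5


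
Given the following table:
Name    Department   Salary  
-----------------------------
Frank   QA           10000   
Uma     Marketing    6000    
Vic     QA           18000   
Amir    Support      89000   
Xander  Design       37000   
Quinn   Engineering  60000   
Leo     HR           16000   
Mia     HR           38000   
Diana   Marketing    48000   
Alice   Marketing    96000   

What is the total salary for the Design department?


Design department members:
  Xander: 37000
Total = 37000 = 37000

ANSWER: 37000


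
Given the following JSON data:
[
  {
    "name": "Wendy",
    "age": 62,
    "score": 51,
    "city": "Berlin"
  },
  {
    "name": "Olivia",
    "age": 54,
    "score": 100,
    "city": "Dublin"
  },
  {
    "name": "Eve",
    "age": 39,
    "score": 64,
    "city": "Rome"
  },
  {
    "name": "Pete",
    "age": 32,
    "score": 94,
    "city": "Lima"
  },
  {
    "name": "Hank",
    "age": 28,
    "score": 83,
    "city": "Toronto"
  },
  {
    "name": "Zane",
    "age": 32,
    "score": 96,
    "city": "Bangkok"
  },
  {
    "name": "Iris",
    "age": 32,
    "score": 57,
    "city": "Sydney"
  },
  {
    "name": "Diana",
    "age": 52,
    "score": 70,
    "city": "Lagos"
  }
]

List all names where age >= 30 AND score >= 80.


Checking both conditions:
  Wendy (age=62, score=51) -> no
  Olivia (age=54, score=100) -> YES
  Eve (age=39, score=64) -> no
  Pete (age=32, score=94) -> YES
  Hank (age=28, score=83) -> no
  Zane (age=32, score=96) -> YES
  Iris (age=32, score=57) -> no
  Diana (age=52, score=70) -> no


ANSWER: Olivia, Pete, Zane


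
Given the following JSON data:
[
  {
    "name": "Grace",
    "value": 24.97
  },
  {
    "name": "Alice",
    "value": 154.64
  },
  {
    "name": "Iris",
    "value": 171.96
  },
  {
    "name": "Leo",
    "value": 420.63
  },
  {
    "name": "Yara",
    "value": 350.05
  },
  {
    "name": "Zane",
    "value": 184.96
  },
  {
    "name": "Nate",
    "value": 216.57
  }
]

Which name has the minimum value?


Comparing values:
  Grace: 24.97
  Alice: 154.64
  Iris: 171.96
  Leo: 420.63
  Yara: 350.05
  Zane: 184.96
  Nate: 216.57
Minimum: Grace (24.97)

ANSWER: Grace


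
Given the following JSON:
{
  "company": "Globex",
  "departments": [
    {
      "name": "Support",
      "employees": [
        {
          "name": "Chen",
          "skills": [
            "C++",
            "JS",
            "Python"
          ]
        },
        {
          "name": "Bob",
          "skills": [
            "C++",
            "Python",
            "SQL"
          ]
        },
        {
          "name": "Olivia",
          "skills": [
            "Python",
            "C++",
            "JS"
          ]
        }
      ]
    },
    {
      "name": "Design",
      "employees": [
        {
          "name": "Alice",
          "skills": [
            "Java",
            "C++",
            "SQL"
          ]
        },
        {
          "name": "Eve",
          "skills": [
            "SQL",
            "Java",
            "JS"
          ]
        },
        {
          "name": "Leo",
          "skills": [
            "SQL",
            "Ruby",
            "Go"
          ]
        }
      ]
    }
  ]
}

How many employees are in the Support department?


Path: departments[0].employees
Count: 3

ANSWER: 3


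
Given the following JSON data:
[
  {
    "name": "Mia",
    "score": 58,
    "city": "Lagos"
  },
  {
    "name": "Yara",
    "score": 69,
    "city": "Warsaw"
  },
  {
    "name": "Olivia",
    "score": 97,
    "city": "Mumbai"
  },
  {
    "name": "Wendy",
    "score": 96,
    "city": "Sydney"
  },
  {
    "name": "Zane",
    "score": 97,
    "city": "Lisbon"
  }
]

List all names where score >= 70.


Filtering records where score >= 70:
  Mia (score=58) -> no
  Yara (score=69) -> no
  Olivia (score=97) -> YES
  Wendy (score=96) -> YES
  Zane (score=97) -> YES


ANSWER: Olivia, Wendy, Zane


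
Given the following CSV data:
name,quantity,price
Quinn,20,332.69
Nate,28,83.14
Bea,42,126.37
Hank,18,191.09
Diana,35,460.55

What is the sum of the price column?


Values in 'price' column:
  Row 1: 332.69
  Row 2: 83.14
  Row 3: 126.37
  Row 4: 191.09
  Row 5: 460.55
Sum = 332.69 + 83.14 + 126.37 + 191.09 + 460.55 = 1193.84

ANSWER: 1193.84


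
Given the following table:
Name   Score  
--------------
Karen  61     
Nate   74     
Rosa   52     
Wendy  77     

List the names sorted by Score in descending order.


Sorting by Score (descending):
  Wendy: 77
  Nate: 74
  Karen: 61
  Rosa: 52


ANSWER: Wendy, Nate, Karen, Rosa


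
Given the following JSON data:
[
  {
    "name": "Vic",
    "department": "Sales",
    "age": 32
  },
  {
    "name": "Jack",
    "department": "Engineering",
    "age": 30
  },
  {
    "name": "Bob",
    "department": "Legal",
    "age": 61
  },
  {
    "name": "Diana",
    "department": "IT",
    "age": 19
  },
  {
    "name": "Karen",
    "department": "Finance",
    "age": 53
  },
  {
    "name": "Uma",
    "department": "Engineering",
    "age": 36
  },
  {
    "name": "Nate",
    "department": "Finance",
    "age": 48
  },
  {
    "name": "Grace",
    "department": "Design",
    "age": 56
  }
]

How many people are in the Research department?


Scanning records for department = Research
  No matches found
Count: 0

ANSWER: 0


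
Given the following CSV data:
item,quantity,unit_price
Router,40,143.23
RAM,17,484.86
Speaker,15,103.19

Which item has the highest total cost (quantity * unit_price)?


Computing row totals:
  Router: 5729.2
  RAM: 8242.62
  Speaker: 1547.85
Maximum: RAM (8242.62)

ANSWER: RAM


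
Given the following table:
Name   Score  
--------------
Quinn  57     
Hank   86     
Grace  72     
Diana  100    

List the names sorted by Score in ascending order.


Sorting by Score (ascending):
  Quinn: 57
  Grace: 72
  Hank: 86
  Diana: 100


ANSWER: Quinn, Grace, Hank, Diana


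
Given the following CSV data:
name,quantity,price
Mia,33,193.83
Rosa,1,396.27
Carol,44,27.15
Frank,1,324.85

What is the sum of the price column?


Values in 'price' column:
  Row 1: 193.83
  Row 2: 396.27
  Row 3: 27.15
  Row 4: 324.85
Sum = 193.83 + 396.27 + 27.15 + 324.85 = 942.1

ANSWER: 942.1


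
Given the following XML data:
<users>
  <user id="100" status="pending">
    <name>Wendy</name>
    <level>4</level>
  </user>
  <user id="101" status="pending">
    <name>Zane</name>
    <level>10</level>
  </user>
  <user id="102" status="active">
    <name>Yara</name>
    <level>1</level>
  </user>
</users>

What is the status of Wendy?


Finding user with name = Wendy
user id="100" status="pending"

ANSWER: pending


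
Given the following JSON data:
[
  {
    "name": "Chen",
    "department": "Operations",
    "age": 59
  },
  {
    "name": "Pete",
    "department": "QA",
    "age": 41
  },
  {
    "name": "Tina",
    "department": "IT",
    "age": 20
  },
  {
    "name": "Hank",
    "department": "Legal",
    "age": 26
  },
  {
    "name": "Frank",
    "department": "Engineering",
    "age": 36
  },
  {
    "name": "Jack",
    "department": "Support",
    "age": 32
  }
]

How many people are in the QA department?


Scanning records for department = QA
  Record 1: Pete
Count: 1

ANSWER: 1


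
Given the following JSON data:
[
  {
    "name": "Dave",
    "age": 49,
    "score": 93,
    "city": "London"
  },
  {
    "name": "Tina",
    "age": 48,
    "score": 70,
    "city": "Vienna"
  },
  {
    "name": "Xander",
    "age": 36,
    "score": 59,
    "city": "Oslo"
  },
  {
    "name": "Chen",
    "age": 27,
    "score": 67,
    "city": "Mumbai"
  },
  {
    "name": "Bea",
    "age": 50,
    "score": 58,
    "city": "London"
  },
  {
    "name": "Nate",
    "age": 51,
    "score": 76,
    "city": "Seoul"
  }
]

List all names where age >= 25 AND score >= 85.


Checking both conditions:
  Dave (age=49, score=93) -> YES
  Tina (age=48, score=70) -> no
  Xander (age=36, score=59) -> no
  Chen (age=27, score=67) -> no
  Bea (age=50, score=58) -> no
  Nate (age=51, score=76) -> no


ANSWER: Dave


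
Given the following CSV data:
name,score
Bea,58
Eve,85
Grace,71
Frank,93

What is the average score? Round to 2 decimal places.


Scores: 58, 85, 71, 93
Sum = 307
Count = 4
Average = 307 / 4 = 76.75

ANSWER: 76.75


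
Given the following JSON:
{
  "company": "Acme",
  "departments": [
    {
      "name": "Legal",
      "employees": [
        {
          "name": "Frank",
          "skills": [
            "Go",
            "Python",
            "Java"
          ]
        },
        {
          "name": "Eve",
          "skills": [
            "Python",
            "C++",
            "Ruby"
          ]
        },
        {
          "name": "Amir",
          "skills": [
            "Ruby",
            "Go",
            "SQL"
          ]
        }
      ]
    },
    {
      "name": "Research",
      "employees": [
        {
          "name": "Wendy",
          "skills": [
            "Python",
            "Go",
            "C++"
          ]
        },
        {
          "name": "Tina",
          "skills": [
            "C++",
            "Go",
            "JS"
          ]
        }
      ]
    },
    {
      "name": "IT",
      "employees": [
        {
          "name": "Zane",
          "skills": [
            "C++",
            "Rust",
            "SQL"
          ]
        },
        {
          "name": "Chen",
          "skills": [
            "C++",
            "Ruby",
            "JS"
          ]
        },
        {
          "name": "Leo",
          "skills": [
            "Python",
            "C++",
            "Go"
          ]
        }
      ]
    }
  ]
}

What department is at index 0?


Path: departments[0].name
Value: Legal

ANSWER: Legal


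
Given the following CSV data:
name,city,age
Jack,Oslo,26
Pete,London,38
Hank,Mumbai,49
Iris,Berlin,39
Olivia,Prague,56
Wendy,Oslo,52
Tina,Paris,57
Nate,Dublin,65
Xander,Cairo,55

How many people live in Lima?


Scanning city column for 'Lima':
Total matches: 0

ANSWER: 0


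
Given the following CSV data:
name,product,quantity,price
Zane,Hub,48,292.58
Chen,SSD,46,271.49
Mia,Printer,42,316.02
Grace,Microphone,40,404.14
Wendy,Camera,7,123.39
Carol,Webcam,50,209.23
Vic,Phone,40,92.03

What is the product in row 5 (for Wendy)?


Row 5: Wendy
Column 'product' = Camera

ANSWER: Camera


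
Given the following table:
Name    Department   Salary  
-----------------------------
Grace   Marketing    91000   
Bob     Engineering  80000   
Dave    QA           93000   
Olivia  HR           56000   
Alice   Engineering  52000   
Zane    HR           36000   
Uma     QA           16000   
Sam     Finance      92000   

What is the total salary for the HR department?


HR department members:
  Olivia: 56000
  Zane: 36000
Total = 56000 + 36000 = 92000

ANSWER: 92000


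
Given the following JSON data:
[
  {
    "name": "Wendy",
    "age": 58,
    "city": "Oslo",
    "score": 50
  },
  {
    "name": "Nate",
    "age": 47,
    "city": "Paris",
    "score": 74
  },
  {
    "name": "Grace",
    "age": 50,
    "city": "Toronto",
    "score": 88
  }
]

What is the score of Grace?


Looking up record where name = Grace
Record index: 2
Field 'score' = 88

ANSWER: 88


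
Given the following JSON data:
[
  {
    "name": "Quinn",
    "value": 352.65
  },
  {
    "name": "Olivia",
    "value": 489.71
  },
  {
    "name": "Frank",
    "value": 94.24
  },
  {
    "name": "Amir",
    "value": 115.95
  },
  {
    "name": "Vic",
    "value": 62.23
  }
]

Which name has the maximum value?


Comparing values:
  Quinn: 352.65
  Olivia: 489.71
  Frank: 94.24
  Amir: 115.95
  Vic: 62.23
Maximum: Olivia (489.71)

ANSWER: Olivia


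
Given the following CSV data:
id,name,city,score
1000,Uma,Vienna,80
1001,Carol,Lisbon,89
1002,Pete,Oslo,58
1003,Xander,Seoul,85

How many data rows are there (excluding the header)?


Counting rows (excluding header):
Header: id,name,city,score
Data rows: 4

ANSWER: 4


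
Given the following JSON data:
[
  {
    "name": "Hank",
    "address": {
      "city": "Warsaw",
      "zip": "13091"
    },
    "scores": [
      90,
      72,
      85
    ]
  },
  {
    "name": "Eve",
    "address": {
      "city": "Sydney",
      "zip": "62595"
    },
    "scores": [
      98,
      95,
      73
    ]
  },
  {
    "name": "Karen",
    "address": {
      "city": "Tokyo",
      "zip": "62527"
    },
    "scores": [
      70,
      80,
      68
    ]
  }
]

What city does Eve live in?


Path: records[1].address.city
Value: Sydney

ANSWER: Sydney


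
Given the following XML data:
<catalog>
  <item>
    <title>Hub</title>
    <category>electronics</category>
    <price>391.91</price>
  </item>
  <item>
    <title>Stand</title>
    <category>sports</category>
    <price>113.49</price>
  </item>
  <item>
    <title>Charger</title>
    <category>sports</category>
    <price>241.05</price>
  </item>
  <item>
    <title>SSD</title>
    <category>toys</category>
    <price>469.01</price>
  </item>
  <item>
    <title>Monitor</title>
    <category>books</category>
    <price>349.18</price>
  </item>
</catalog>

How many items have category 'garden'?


Scanning <item> elements for <category>garden</category>:
Count: 0

ANSWER: 0


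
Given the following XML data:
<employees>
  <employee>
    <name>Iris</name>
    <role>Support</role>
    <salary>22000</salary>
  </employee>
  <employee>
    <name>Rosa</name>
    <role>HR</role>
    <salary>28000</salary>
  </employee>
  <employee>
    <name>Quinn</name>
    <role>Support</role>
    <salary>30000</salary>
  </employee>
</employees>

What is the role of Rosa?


Searching for <employee> with <name>Rosa</name>
Found at position 2
<role>HR</role>

ANSWER: HR


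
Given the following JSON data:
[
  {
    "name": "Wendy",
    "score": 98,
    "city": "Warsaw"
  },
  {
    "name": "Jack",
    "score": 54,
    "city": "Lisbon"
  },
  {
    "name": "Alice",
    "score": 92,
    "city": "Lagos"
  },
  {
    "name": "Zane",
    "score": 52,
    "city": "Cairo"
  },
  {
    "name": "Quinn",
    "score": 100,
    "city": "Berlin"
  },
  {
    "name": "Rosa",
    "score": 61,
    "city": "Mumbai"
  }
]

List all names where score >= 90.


Filtering records where score >= 90:
  Wendy (score=98) -> YES
  Jack (score=54) -> no
  Alice (score=92) -> YES
  Zane (score=52) -> no
  Quinn (score=100) -> YES
  Rosa (score=61) -> no


ANSWER: Wendy, Alice, Quinn


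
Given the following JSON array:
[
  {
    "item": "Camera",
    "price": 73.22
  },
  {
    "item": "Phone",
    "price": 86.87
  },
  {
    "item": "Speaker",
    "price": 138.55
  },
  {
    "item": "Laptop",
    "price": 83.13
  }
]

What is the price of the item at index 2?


Array index 2 -> Speaker
price = 138.55

ANSWER: 138.55


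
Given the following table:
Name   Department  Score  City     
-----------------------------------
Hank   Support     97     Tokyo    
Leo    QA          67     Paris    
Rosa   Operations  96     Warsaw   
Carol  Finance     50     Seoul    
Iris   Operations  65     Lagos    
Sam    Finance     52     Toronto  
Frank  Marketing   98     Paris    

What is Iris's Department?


Row 5: Iris
Department = Operations

ANSWER: Operations


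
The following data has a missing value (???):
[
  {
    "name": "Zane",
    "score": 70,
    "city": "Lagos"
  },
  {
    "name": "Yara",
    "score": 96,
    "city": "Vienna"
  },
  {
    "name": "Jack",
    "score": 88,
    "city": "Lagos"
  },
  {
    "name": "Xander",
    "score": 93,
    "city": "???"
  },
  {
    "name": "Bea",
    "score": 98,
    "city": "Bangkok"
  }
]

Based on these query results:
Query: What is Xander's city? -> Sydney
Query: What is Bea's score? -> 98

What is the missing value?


The missing value is Xander's city
From query: Xander's city = Sydney

ANSWER: Sydney


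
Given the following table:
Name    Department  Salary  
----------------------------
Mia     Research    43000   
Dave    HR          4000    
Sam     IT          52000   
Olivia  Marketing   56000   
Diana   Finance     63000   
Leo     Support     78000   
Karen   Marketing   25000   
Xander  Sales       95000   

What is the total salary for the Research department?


Research department members:
  Mia: 43000
Total = 43000 = 43000

ANSWER: 43000


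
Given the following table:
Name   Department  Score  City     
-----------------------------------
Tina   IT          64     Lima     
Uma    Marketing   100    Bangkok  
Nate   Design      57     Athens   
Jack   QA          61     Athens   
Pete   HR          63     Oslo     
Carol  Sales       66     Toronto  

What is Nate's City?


Row 3: Nate
City = Athens

ANSWER: Athens


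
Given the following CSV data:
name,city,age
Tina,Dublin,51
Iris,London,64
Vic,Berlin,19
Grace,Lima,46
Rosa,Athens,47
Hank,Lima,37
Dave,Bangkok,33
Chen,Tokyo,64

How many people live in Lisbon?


Scanning city column for 'Lisbon':
Total matches: 0

ANSWER: 0


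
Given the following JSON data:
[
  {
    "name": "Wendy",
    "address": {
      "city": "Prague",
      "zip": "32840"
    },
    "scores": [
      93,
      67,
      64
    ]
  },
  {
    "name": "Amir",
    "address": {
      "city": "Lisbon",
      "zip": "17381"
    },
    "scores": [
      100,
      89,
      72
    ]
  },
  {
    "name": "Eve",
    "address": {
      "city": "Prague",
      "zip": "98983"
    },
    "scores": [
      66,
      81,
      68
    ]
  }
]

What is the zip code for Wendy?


Path: records[0].address.zip
Value: 32840

ANSWER: 32840


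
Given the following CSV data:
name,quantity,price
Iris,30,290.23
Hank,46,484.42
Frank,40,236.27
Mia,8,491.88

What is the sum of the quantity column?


Values in 'quantity' column:
  Row 1: 30
  Row 2: 46
  Row 3: 40
  Row 4: 8
Sum = 30 + 46 + 40 + 8 = 124

ANSWER: 124


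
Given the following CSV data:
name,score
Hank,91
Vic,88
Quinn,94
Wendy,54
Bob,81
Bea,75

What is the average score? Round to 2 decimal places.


Scores: 91, 88, 94, 54, 81, 75
Sum = 483
Count = 6
Average = 483 / 6 = 80.50

ANSWER: 80.50


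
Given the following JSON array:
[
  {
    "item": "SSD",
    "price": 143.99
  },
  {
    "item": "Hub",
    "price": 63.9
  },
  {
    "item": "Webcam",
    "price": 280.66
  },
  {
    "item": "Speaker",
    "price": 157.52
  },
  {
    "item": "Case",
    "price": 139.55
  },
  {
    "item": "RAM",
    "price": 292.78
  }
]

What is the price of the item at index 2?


Array index 2 -> Webcam
price = 280.66

ANSWER: 280.66


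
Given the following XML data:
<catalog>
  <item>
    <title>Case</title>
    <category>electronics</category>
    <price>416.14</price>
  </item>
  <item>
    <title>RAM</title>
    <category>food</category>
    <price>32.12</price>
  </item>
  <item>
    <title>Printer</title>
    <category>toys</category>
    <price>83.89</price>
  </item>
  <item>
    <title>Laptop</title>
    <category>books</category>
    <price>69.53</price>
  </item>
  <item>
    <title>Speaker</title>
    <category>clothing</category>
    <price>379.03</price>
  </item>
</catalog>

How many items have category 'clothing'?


Scanning <item> elements for <category>clothing</category>:
  Item 5: Speaker -> MATCH
Count: 1

ANSWER: 1


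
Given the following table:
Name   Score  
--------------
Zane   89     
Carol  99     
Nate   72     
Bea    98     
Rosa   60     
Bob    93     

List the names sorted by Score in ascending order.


Sorting by Score (ascending):
  Rosa: 60
  Nate: 72
  Zane: 89
  Bob: 93
  Bea: 98
  Carol: 99


ANSWER: Rosa, Nate, Zane, Bob, Bea, Carol


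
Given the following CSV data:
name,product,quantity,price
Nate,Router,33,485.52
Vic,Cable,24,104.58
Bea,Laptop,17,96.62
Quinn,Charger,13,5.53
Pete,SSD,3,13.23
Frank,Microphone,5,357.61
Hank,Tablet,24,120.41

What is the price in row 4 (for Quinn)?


Row 4: Quinn
Column 'price' = 5.53

ANSWER: 5.53


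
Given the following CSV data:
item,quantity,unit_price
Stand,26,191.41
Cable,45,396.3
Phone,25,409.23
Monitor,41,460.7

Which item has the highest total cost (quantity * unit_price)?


Computing row totals:
  Stand: 4976.66
  Cable: 17833.5
  Phone: 10230.75
  Monitor: 18888.7
Maximum: Monitor (18888.7)

ANSWER: Monitor


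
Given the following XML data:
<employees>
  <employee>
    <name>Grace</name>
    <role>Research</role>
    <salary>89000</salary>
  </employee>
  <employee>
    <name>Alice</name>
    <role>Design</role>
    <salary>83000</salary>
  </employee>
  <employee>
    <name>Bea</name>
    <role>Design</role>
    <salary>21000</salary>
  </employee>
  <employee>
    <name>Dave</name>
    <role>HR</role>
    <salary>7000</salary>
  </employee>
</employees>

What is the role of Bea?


Searching for <employee> with <name>Bea</name>
Found at position 3
<role>Design</role>

ANSWER: Design


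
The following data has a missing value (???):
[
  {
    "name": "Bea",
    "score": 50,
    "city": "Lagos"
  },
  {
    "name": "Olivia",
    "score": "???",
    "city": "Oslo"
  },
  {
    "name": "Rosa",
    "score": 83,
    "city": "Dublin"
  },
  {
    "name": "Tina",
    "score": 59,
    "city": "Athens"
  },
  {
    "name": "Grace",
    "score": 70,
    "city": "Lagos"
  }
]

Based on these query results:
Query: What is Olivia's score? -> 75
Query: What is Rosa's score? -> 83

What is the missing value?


The missing value is Olivia's score
From query: Olivia's score = 75

ANSWER: 75


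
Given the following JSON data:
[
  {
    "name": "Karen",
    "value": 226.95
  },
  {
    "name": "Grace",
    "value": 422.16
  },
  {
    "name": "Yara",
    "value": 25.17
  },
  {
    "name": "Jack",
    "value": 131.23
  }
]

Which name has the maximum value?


Comparing values:
  Karen: 226.95
  Grace: 422.16
  Yara: 25.17
  Jack: 131.23
Maximum: Grace (422.16)

ANSWER: Grace


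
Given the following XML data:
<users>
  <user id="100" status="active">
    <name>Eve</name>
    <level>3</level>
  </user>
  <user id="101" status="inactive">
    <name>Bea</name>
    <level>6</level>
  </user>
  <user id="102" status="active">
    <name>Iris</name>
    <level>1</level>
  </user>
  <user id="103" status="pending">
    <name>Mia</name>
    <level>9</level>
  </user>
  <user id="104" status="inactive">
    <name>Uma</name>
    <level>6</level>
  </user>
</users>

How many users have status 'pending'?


Counting users with status='pending':
  Mia (id=103) -> MATCH
Count: 1

ANSWER: 1
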